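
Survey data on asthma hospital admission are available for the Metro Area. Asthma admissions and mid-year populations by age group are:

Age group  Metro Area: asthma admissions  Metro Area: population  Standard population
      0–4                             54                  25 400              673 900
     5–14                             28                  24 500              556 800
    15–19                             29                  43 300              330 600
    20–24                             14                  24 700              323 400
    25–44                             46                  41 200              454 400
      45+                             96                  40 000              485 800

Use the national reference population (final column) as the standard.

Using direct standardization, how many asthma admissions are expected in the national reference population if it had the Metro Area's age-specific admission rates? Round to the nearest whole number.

Age-specific rates per 10 000 for the Metro Area: 21.26, 11.43, 6.70, 5.67, 11.17, 24.00.
Expected asthma admissions = Σ (standard pop × age-specific rate ÷ 10 000)
= 673 900×21.26/10 000 + 556 800×11.43/10 000 + 330 600×6.70/10 000 + 323 400×5.67/10 000 + 454 400×11.17/10 000 + 485 800×24.00/10 000
= 1432.70 + 636.34 + 221.42 + 183.30 + 507.34 + 1165.92 = 4147.03.

4147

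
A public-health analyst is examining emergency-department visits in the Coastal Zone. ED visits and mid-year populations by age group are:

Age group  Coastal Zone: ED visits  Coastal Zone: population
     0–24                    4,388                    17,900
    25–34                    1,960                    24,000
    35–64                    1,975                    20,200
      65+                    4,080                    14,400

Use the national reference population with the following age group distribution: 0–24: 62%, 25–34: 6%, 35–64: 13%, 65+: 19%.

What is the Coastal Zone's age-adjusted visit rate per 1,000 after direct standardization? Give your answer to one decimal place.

223.4

Age-specific rates per 1,000 for the Coastal Zone: 245.140, 81.667, 97.772, 283.333.
Standard weights: 0.62, 0.06, 0.13, 0.19.
Standardized rate: 0.6200×245.140 + 0.0600×81.667 + 0.1300×97.772 + 0.1900×283.333 = 223.4303 per 1,000.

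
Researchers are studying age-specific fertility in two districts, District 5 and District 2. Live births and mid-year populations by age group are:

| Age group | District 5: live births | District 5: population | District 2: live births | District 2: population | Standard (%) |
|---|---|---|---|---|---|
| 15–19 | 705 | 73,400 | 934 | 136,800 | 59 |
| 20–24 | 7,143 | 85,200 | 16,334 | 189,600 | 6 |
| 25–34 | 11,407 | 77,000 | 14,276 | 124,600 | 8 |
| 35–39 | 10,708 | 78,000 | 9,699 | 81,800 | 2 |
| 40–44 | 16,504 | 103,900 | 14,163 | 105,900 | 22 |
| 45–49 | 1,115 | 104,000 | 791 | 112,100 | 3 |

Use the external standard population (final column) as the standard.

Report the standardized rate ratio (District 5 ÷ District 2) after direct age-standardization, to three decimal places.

Age-specific rates per 1,000 for District 5: 9.605, 83.838, 148.143, 137.282, 158.845, 10.721.
For District 2: 6.827, 86.150, 114.575, 118.570, 133.739, 7.056.
Standard weights: 0.59, 0.06, 0.08, 0.02, 0.22, 0.03.
District 5: 0.5900×9.605 + 0.0600×83.838 + 0.0800×148.143 + 0.0200×137.282 + 0.2200×158.845 + 0.0300×10.721 = 60.5618 per 1,000.
District 2: 0.5900×6.827 + 0.0600×86.150 + 0.0800×114.575 + 0.0200×118.570 + 0.2200×133.739 + 0.0300×7.056 = 50.3689 per 1,000.
Ratio = 60.5618 ÷ 50.3689 = 1.20236.

1.202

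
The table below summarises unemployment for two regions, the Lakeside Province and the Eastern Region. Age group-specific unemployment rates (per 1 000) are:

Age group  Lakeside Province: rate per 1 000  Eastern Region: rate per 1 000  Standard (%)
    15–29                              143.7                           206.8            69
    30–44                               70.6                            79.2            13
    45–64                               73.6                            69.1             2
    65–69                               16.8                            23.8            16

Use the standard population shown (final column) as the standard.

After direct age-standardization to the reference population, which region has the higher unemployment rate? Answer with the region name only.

Standard weights: 0.69, 0.13, 0.02, 0.16.
The Lakeside Province: 0.6900×143.7 + 0.1300×70.6 + 0.0200×73.6 + 0.1600×16.8 = 112.4910 per 1 000.
The Eastern Region: 0.6900×206.8 + 0.1300×79.2 + 0.0200×69.1 + 0.1600×23.8 = 158.1780 per 1 000.

Eastern Region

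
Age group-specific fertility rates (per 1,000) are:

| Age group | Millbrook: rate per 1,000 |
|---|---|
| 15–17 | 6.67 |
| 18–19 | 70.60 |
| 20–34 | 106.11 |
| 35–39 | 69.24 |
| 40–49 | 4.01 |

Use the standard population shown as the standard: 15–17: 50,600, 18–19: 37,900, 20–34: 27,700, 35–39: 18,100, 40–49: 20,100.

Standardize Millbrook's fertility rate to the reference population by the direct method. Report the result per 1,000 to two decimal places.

Standard total = 154,400; weights = 0.3277, 0.2455, 0.1794, 0.1172, 0.1302.
Standardized rate: 0.3277×6.67 + 0.2455×70.60 + 0.1794×106.11 + 0.1172×69.24 + 0.1302×4.01 = 47.1913 per 1,000.

47.19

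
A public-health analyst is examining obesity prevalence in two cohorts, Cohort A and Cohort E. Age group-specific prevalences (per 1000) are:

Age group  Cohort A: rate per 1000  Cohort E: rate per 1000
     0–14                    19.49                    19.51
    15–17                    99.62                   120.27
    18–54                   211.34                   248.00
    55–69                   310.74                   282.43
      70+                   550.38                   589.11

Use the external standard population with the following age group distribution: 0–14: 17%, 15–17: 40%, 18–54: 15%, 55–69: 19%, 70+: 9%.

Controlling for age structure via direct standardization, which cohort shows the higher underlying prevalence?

Cohort E

Standard weights: 0.17, 0.40, 0.15, 0.19, 0.09.
Cohort A: 0.1700×19.49 + 0.4000×99.62 + 0.1500×211.34 + 0.1900×310.74 + 0.0900×550.38 = 183.4371 per 1000.
Cohort E: 0.1700×19.51 + 0.4000×120.27 + 0.1500×248.00 + 0.1900×282.43 + 0.0900×589.11 = 195.3063 per 1000.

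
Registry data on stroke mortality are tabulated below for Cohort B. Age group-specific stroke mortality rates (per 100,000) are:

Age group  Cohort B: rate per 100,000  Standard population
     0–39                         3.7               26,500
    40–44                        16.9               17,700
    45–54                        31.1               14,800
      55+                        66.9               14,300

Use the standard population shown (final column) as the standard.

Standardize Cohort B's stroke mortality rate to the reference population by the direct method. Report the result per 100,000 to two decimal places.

24.75

Standard total = 73,300; weights = 0.3615, 0.2415, 0.2019, 0.1951.
Standardized rate: 0.3615×3.7 + 0.2415×16.9 + 0.2019×31.1 + 0.1951×66.9 = 24.7494 per 100,000.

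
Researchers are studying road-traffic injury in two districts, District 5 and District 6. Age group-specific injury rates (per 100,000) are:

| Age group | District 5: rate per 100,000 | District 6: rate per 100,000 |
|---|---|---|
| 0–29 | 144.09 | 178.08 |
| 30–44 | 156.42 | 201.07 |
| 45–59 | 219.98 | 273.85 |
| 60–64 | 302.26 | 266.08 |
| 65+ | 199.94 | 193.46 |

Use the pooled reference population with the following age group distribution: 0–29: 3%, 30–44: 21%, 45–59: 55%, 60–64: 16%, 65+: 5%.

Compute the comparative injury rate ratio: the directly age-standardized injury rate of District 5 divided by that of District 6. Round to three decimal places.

Standard weights: 0.03, 0.21, 0.55, 0.16, 0.05.
District 5: 0.0300×144.09 + 0.2100×156.42 + 0.5500×219.98 + 0.1600×302.26 + 0.0500×199.94 = 216.5185 per 100,000.
District 6: 0.0300×178.08 + 0.2100×201.07 + 0.5500×273.85 + 0.1600×266.08 + 0.0500×193.46 = 250.4304 per 100,000.
Ratio = 216.5185 ÷ 250.4304 = 0.86459.

0.865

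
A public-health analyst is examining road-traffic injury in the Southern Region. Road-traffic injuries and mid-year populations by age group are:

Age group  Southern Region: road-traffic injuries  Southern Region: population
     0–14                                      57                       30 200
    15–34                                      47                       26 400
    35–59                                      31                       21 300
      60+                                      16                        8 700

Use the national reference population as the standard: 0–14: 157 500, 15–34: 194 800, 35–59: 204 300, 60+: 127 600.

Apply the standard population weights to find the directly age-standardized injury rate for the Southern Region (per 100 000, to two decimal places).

Age-specific rates per 100 000 for the Southern Region: 188.74, 178.03, 145.54, 183.91.
Standard total = 684 200; weights = 0.2302, 0.2847, 0.2986, 0.1865.
Standardized rate: 0.2302×188.74 + 0.2847×178.03 + 0.2986×145.54 + 0.1865×183.91 = 171.8907 per 100 000.

171.89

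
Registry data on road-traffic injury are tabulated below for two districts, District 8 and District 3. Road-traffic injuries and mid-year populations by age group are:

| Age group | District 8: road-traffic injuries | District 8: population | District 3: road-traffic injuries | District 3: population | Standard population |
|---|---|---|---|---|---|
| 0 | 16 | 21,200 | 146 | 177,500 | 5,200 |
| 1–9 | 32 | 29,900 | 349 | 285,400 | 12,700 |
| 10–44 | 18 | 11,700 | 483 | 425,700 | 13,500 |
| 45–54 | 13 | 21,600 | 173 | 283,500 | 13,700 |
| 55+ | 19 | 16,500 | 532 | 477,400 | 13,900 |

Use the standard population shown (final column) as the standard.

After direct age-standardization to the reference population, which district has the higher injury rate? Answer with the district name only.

Age-specific rates per 100,000 for District 8: 75.47, 107.02, 153.85, 60.19, 115.15.
For District 3: 82.25, 122.28, 113.46, 61.02, 111.44.
Standard total = 59,000; weights = 0.0881, 0.2153, 0.2288, 0.2322, 0.2356.
District 8: 0.0881×75.47 + 0.2153×107.02 + 0.2288×153.85 + 0.2322×60.19 + 0.2356×115.15 = 105.9952 per 100,000.
District 3: 0.0881×82.25 + 0.2153×122.28 + 0.2288×113.46 + 0.2322×61.02 + 0.2356×111.44 = 99.9565 per 100,000.
The crude rates (97.13 vs 102.03) would put District 3 higher, but that reflects its age composition; once standardized to a common age structure, District 8 has the higher underlying rate.

District 8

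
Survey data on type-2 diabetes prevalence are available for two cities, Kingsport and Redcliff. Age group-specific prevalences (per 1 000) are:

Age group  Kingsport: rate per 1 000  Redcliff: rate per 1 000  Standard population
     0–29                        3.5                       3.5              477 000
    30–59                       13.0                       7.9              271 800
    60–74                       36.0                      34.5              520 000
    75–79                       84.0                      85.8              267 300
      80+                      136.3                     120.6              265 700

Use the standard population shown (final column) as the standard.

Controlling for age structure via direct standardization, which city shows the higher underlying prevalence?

Kingsport

Standard total = 1 801 800; weights = 0.2647, 0.1508, 0.2886, 0.1484, 0.1475.
Kingsport: 0.2647×3.5 + 0.1508×13.0 + 0.2886×36.0 + 0.1484×84.0 + 0.1475×136.3 = 45.8381 per 1 000.
Redcliff: 0.2647×3.5 + 0.1508×7.9 + 0.2886×34.5 + 0.1484×85.8 + 0.1475×120.6 = 42.5877 per 1 000.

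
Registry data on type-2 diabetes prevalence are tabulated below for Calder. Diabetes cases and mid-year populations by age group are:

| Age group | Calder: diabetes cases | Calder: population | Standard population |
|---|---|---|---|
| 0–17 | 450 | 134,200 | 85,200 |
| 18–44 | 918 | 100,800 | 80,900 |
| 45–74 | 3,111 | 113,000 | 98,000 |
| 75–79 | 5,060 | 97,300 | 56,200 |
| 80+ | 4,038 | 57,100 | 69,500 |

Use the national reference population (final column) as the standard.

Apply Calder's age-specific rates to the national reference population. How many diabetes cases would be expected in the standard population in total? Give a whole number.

11558

Age-specific rates per 1,000 for Calder: 3.353, 9.107, 27.531, 52.004, 70.718.
Expected diabetes cases = Σ (standard pop × age-specific rate ÷ 1,000)
= 85,200×3.353/1,000 + 80,900×9.107/1,000 + 98,000×27.531/1,000 + 56,200×52.004/1,000 + 69,500×70.718/1,000
= 285.69 + 736.77 + 2698.04 + 2922.63 + 4914.90 = 11558.03.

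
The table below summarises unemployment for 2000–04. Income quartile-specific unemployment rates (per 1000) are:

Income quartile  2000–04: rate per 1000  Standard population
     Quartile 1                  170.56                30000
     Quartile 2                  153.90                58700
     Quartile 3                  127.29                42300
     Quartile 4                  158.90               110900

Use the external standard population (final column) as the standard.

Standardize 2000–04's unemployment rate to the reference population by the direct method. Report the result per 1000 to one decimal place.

153.6

Standard total = 241900; weights = 0.1240, 0.2427, 0.1749, 0.4585.
Standardized rate: 0.1240×170.56 + 0.2427×153.90 + 0.1749×127.29 + 0.4585×158.90 = 153.6052 per 1000.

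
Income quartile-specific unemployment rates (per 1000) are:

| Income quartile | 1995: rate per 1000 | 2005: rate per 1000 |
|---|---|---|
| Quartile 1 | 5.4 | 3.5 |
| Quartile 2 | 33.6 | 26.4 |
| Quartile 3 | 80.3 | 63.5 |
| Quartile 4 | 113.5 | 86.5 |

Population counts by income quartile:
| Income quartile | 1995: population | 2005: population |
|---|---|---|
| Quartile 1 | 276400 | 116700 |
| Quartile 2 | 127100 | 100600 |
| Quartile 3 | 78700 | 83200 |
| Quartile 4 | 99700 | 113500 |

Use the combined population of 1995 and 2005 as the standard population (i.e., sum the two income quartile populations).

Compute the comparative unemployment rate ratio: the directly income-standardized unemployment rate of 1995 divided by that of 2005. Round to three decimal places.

Combined standard total = 995900; weights = 0.3947, 0.2286, 0.1626, 0.2141.
1995: 0.3947×5.4 + 0.2286×33.6 + 0.1626×80.3 + 0.2141×113.5 = 47.1656 per 1000.
2005: 0.3947×3.5 + 0.2286×26.4 + 0.1626×63.5 + 0.2141×86.5 = 36.2582 per 1000.
Ratio = 47.1656 ÷ 36.2582 = 1.30082.

1.301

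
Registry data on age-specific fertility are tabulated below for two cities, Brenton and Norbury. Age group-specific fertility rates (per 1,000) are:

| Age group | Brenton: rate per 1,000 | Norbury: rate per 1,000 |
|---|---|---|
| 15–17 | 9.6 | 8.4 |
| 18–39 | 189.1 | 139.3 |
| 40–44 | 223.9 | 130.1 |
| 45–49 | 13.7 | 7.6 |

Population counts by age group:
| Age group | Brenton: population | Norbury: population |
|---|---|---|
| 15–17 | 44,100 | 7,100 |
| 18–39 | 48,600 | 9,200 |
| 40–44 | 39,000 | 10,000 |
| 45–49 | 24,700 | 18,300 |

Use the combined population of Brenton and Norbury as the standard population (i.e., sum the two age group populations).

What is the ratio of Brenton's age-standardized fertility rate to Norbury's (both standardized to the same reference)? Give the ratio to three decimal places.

Combined standard total = 201,000; weights = 0.2547, 0.2876, 0.2438, 0.2139.
Brenton: 0.2547×9.6 + 0.2876×189.1 + 0.2438×223.9 + 0.2139×13.7 = 114.3368 per 1,000.
Norbury: 0.2547×8.4 + 0.2876×139.3 + 0.2438×130.1 + 0.2139×7.6 = 75.5389 per 1,000.
Ratio = 114.3368 ÷ 75.5389 = 1.51361.

1.514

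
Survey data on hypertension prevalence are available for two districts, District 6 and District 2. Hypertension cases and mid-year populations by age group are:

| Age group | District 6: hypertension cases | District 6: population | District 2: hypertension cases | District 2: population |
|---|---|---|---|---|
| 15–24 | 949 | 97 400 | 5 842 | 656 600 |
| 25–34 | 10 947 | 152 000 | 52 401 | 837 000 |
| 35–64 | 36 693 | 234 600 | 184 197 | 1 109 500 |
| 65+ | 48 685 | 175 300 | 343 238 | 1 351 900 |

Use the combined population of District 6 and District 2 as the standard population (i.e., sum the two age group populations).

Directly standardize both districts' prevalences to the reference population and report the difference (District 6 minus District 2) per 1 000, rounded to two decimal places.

7.24

Age-specific rates per 1 000 for District 6: 9.743, 72.020, 156.407, 277.724.
For District 2: 8.897, 62.606, 166.018, 253.893.
Combined standard total = 4 614 300; weights = 0.1634, 0.2143, 0.2913, 0.3310.
District 6: 0.1634×9.743 + 0.2143×72.020 + 0.2913×156.407 + 0.3310×277.724 = 154.5067 per 1 000.
District 2: 0.1634×8.897 + 0.2143×62.606 + 0.2913×166.018 + 0.3310×253.893 = 147.2631 per 1 000.
Difference = 154.5067 − 147.2631 = 7.2436.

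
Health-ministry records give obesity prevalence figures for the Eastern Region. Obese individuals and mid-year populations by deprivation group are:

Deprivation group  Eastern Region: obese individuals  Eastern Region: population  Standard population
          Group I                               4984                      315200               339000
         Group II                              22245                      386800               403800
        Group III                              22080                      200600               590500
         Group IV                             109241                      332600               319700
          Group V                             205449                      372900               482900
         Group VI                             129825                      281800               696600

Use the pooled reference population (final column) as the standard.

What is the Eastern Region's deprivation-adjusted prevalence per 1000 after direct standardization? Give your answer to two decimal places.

277.34

Deprivation-specific rates per 1000 for the Eastern Region: 15.812, 57.510, 110.070, 328.446, 550.949, 460.699.
Standard total = 2832500; weights = 0.1197, 0.1426, 0.2085, 0.1129, 0.1705, 0.2459.
Standardized rate: 0.1197×15.812 + 0.1426×57.510 + 0.2085×110.070 + 0.1129×328.446 + 0.1705×550.949 + 0.2459×460.699 = 277.3379 per 1000.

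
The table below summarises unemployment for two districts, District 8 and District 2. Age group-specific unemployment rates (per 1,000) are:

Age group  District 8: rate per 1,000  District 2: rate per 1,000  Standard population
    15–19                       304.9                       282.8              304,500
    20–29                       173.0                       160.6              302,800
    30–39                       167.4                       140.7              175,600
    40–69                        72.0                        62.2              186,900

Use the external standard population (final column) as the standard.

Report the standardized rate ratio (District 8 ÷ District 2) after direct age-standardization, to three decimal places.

Standard total = 969,800; weights = 0.3140, 0.3122, 0.1811, 0.1927.
District 8: 0.3140×304.9 + 0.3122×173.0 + 0.1811×167.4 + 0.1927×72.0 = 193.9355 per 1,000.
District 2: 0.3140×282.8 + 0.3122×160.6 + 0.1811×140.7 + 0.1927×62.2 = 176.4017 per 1,000.
Ratio = 193.9355 ÷ 176.4017 = 1.09940.

1.099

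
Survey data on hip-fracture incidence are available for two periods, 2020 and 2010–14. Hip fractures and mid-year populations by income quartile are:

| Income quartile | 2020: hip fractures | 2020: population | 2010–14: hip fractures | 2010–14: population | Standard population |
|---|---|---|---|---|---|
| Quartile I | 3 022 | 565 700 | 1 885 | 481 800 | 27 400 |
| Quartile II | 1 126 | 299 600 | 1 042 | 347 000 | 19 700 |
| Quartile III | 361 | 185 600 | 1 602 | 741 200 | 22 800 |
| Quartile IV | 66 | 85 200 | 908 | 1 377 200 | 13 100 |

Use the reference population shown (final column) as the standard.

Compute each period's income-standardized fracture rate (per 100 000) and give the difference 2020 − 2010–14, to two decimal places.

61.00

Income-specific rates per 100 000 for 2020: 534.21, 375.83, 194.50, 77.46.
For 2010–14: 391.24, 300.29, 216.14, 65.93.
Standard total = 83 000; weights = 0.3301, 0.2373, 0.2747, 0.1578.
2020: 0.3301×534.21 + 0.2373×375.83 + 0.2747×194.50 + 0.1578×77.46 = 331.2127 per 100 000.
2010–14: 0.3301×391.24 + 0.2373×300.29 + 0.2747×216.14 + 0.1578×65.93 = 270.2082 per 100 000.
Difference = 331.2127 − 270.2082 = 61.0045.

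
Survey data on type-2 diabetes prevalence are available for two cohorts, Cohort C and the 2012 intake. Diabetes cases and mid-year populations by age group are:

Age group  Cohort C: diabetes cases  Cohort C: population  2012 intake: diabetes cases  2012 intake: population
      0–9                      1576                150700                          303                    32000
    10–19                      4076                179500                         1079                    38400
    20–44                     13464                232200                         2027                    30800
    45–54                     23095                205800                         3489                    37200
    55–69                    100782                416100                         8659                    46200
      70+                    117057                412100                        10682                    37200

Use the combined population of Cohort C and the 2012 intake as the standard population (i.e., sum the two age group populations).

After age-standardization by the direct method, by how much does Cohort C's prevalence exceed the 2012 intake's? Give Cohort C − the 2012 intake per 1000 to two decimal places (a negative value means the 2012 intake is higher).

Age-specific rates per 1000 for Cohort C: 10.458, 22.708, 57.984, 112.221, 242.206, 284.050.
For the 2012 intake: 9.469, 28.099, 65.812, 93.790, 187.424, 287.151.
Combined standard total = 1818200; weights = 0.1005, 0.1198, 0.1446, 0.1336, 0.2543, 0.2471.
Cohort C: 0.1005×10.458 + 0.1198×22.708 + 0.1446×57.984 + 0.1336×112.221 + 0.2543×242.206 + 0.2471×284.050 = 158.9340 per 1000.
The 2012 intake: 0.1005×9.469 + 0.1198×28.099 + 0.1446×65.812 + 0.1336×93.790 + 0.2543×187.424 + 0.2471×287.151 = 144.9869 per 1000.
Difference = 158.9340 − 144.9869 = 13.9471.

13.95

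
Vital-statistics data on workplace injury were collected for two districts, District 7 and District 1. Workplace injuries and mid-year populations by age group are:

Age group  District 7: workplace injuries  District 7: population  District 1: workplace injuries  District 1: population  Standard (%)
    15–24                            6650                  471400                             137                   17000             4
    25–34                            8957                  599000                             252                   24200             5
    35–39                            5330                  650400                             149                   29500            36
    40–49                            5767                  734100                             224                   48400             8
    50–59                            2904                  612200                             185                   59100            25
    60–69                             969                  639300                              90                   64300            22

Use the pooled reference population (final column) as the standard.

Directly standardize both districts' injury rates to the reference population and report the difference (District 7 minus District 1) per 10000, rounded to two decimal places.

Age-specific rates per 10000 for District 7: 141.07, 149.53, 81.95, 78.56, 47.44, 15.16.
For District 1: 80.59, 104.13, 50.51, 46.28, 31.30, 14.00.
Standard weights: 0.04, 0.05, 0.36, 0.08, 0.25, 0.22.
District 7: 0.0400×141.07 + 0.0500×149.53 + 0.3600×81.95 + 0.0800×78.56 + 0.2500×47.44 + 0.2200×15.16 = 64.0994 per 10000.
District 1: 0.0400×80.59 + 0.0500×104.13 + 0.3600×50.51 + 0.0800×46.28 + 0.2500×31.30 + 0.2200×14.00 = 41.2207 per 10000.
Difference = 64.0994 − 41.2207 = 22.8787.

22.88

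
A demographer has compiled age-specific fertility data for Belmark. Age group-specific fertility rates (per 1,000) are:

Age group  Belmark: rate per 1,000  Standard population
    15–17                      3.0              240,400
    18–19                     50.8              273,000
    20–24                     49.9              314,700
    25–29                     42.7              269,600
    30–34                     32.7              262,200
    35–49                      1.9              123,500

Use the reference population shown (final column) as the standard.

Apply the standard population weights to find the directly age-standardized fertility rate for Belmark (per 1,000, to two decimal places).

34.12

Standard total = 1,483,400; weights = 0.1621, 0.1840, 0.2121, 0.1817, 0.1768, 0.0833.
Standardized rate: 0.1621×3.0 + 0.1840×50.8 + 0.2121×49.9 + 0.1817×42.7 + 0.1768×32.7 + 0.0833×1.9 = 34.1200 per 1,000.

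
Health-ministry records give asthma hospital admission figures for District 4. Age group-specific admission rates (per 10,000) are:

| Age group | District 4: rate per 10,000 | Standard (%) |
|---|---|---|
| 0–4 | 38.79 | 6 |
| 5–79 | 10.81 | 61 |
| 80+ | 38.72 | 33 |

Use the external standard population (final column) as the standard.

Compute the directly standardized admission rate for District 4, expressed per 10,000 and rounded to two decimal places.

21.70

Standard weights: 0.06, 0.61, 0.33.
Standardized rate: 0.0600×38.79 + 0.6100×10.81 + 0.3300×38.72 = 21.6991 per 10,000.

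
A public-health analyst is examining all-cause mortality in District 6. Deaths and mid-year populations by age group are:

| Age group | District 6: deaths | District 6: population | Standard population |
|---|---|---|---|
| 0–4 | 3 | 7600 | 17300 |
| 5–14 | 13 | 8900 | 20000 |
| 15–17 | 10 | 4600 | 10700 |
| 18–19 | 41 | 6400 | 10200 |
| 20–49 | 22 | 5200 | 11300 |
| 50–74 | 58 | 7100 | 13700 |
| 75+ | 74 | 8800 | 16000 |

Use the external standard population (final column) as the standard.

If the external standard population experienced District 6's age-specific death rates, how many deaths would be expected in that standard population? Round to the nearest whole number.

419

Age-specific rates per 1000 for District 6: 0.395, 1.461, 2.174, 6.406, 4.231, 8.169, 8.409.
Expected deaths = Σ (standard pop × age-specific rate ÷ 1000)
= 17300×0.395/1000 + 20000×1.461/1000 + 10700×2.174/1000 + 10200×6.406/1000 + 11300×4.231/1000 + 13700×8.169/1000 + 16000×8.409/1000
= 6.83 + 29.21 + 23.26 + 65.34 + 47.81 + 111.92 + 134.55 = 418.92.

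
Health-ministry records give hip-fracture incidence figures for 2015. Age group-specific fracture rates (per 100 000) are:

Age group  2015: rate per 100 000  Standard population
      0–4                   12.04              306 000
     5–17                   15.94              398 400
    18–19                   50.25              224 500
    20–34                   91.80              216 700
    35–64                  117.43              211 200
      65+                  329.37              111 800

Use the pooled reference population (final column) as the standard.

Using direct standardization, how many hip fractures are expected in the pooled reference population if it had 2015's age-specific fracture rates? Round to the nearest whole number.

1028

Expected hip fractures = Σ (standard pop × age-specific rate ÷ 100 000)
= 306 000×12.04/100 000 + 398 400×15.94/100 000 + 224 500×50.25/100 000 + 216 700×91.80/100 000 + 211 200×117.43/100 000 + 111 800×329.37/100 000
= 36.84 + 63.50 + 112.81 + 198.93 + 248.01 + 368.24 = 1028.34.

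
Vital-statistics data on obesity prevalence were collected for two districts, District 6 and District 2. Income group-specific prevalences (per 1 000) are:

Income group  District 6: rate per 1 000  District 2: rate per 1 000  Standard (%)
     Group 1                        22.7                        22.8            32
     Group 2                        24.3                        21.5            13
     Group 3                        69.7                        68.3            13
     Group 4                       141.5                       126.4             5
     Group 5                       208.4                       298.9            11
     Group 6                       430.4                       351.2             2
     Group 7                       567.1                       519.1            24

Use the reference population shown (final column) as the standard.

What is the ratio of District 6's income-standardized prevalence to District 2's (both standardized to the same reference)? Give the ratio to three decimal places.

1.023

Standard weights: 0.32, 0.13, 0.13, 0.05, 0.11, 0.02, 0.24.
District 6: 0.3200×22.7 + 0.1300×24.3 + 0.1300×69.7 + 0.0500×141.5 + 0.1100×208.4 + 0.0200×430.4 + 0.2400×567.1 = 194.1950 per 1 000.
District 2: 0.3200×22.8 + 0.1300×21.5 + 0.1300×68.3 + 0.0500×126.4 + 0.1100×298.9 + 0.0200×351.2 + 0.2400×519.1 = 189.7770 per 1 000.
Ratio = 194.1950 ÷ 189.7770 = 1.02328.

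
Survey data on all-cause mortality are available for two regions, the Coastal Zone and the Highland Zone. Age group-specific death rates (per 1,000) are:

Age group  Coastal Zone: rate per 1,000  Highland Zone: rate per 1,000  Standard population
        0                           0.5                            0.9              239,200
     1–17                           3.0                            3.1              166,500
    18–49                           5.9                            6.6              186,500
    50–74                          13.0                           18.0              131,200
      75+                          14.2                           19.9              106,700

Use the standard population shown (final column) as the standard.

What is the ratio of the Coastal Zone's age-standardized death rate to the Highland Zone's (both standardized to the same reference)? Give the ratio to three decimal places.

0.766

Standard total = 830,100; weights = 0.2882, 0.2006, 0.2247, 0.1581, 0.1285.
The Coastal Zone: 0.2882×0.5 + 0.2006×3.0 + 0.2247×5.9 + 0.1581×13.0 + 0.1285×14.2 = 5.9513 per 1,000.
The Highland Zone: 0.2882×0.9 + 0.2006×3.1 + 0.2247×6.6 + 0.1581×18.0 + 0.1285×19.9 = 7.7668 per 1,000.
Ratio = 5.9513 ÷ 7.7668 = 0.76625.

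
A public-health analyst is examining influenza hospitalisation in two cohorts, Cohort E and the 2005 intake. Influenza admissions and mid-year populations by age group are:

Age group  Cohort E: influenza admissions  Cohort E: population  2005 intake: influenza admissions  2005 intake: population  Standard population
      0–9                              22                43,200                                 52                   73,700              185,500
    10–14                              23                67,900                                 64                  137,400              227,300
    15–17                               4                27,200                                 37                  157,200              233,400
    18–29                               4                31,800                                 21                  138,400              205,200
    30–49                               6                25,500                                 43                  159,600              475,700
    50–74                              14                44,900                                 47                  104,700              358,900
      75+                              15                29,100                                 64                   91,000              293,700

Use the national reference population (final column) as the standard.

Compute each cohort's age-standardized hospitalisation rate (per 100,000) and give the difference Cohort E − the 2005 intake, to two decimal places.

Age-specific rates per 100,000 for Cohort E: 50.93, 33.87, 14.71, 12.58, 23.53, 31.18, 51.55.
For the 2005 intake: 70.56, 46.58, 23.54, 15.17, 26.94, 44.89, 70.33.
Standard total = 1,979,700; weights = 0.0937, 0.1148, 0.1179, 0.1037, 0.2403, 0.1813, 0.1484.
Cohort E: 0.0937×50.93 + 0.1148×33.87 + 0.1179×14.71 + 0.1037×12.58 + 0.2403×23.53 + 0.1813×31.18 + 0.1484×51.55 = 30.6523 per 100,000.
The 2005 intake: 0.0937×70.56 + 0.1148×46.58 + 0.1179×23.54 + 0.1037×15.17 + 0.2403×26.94 + 0.1813×44.89 + 0.1484×70.33 = 41.3528 per 100,000.
Difference = 30.6523 − 41.3528 = -10.7005.

-10.70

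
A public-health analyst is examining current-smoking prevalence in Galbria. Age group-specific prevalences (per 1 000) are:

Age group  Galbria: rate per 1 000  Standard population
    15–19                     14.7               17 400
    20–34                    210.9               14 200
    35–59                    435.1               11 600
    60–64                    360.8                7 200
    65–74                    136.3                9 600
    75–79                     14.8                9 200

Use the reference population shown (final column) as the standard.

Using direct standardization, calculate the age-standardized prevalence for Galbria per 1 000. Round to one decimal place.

178.3

Standard total = 69 200; weights = 0.2514, 0.2052, 0.1676, 0.1040, 0.1387, 0.1329.
Standardized rate: 0.2514×14.7 + 0.2052×210.9 + 0.1676×435.1 + 0.1040×360.8 + 0.1387×136.3 + 0.1329×14.8 = 178.3254 per 1 000.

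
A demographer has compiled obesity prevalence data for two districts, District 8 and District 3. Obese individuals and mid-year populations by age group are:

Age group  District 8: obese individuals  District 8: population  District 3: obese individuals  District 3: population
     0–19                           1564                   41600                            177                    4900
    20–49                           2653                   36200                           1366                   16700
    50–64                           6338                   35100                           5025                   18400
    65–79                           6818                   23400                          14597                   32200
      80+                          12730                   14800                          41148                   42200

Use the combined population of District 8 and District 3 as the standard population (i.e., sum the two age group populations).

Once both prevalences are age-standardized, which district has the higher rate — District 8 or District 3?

Age-specific rates per 1000 for District 8: 37.596, 73.287, 180.570, 291.368, 860.135.
For District 3: 36.122, 81.796, 273.098, 453.323, 975.071.
Combined standard total = 265500; weights = 0.1751, 0.1992, 0.2015, 0.2094, 0.2147.
District 8: 0.1751×37.596 + 0.1992×73.287 + 0.2015×180.570 + 0.2094×291.368 + 0.2147×860.135 = 303.2518 per 1000.
District 3: 0.1751×36.122 + 0.1992×81.796 + 0.2015×273.098 + 0.2094×453.323 + 0.2147×975.071 = 381.9257 per 1000.

District 3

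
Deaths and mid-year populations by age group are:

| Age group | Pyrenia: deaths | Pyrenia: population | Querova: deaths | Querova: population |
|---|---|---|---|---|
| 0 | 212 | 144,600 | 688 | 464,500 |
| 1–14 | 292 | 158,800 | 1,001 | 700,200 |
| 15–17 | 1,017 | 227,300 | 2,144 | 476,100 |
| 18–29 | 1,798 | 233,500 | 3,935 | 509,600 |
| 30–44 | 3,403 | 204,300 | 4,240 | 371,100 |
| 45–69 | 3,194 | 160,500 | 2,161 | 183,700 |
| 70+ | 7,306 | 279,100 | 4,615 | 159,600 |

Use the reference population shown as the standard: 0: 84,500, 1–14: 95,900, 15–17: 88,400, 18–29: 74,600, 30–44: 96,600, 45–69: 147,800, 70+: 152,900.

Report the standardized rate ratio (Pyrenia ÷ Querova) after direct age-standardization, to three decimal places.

1.156

Age-specific rates per 100,000 for Pyrenia: 146.61, 183.88, 447.43, 770.02, 1665.69, 1990.03, 2617.70.
For Querova: 148.12, 142.96, 450.33, 772.17, 1142.55, 1176.37, 2891.60.
Standard total = 740,700; weights = 0.1141, 0.1295, 0.1193, 0.1007, 0.1304, 0.1995, 0.2064.
Pyrenia: 0.1141×146.61 + 0.1295×183.88 + 0.1193×447.43 + 0.1007×770.02 + 0.1304×1665.69 + 0.1995×1990.03 + 0.2064×2617.70 = 1326.1740 per 100,000.
Querova: 0.1141×148.12 + 0.1295×142.96 + 0.1193×450.33 + 0.1007×772.17 + 0.1304×1142.55 + 0.1995×1176.37 + 0.2064×2891.60 = 1147.5675 per 100,000.
Ratio = 1326.1740 ÷ 1147.5675 = 1.15564.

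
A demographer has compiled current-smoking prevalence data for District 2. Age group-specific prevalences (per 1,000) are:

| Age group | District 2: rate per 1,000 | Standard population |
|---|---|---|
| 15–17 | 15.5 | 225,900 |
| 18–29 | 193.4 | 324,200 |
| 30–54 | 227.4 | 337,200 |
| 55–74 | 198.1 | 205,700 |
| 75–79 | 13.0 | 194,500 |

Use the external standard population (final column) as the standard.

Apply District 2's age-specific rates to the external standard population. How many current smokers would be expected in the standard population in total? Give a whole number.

186159

Expected current smokers = Σ (standard pop × age-specific rate ÷ 1,000)
= 225,900×15.5/1,000 + 324,200×193.4/1,000 + 337,200×227.4/1,000 + 205,700×198.1/1,000 + 194,500×13.0/1,000
= 3501.45 + 62700.28 + 76679.28 + 40749.17 + 2528.50 = 186158.68.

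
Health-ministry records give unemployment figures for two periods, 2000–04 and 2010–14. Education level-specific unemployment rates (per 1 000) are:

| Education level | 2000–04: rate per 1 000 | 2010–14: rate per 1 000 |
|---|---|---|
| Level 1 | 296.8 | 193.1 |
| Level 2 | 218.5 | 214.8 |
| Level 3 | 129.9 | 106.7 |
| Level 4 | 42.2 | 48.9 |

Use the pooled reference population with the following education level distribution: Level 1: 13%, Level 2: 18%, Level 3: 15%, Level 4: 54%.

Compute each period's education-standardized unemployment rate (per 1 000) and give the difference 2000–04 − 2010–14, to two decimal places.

Standard weights: 0.13, 0.18, 0.15, 0.54.
2000–04: 0.1300×296.8 + 0.1800×218.5 + 0.1500×129.9 + 0.5400×42.2 = 120.1870 per 1 000.
2010–14: 0.1300×193.1 + 0.1800×214.8 + 0.1500×106.7 + 0.5400×48.9 = 106.1780 per 1 000.
Difference = 120.1870 − 106.1780 = 14.0090.

14.01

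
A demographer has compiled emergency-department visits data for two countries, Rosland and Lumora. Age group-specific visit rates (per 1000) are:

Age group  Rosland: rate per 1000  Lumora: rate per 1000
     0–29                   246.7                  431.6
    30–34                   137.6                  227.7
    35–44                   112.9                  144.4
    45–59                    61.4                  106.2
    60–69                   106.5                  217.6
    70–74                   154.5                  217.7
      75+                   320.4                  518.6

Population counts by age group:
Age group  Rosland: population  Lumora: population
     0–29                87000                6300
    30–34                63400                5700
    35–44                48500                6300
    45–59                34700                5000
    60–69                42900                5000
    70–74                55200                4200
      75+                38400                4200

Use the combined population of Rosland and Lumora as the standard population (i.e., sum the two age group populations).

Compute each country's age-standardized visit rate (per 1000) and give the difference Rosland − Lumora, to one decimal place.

-109.4

Combined standard total = 406800; weights = 0.2294, 0.1699, 0.1347, 0.0976, 0.1177, 0.1460, 0.1047.
Rosland: 0.2294×246.7 + 0.1699×137.6 + 0.1347×112.9 + 0.0976×61.4 + 0.1177×106.5 + 0.1460×154.5 + 0.1047×320.4 = 169.8069 per 1000.
Lumora: 0.2294×431.6 + 0.1699×227.7 + 0.1347×144.4 + 0.0976×106.2 + 0.1177×217.6 + 0.1460×217.7 + 0.1047×518.6 = 279.1996 per 1000.
Difference = 169.8069 − 279.1996 = -109.3926.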